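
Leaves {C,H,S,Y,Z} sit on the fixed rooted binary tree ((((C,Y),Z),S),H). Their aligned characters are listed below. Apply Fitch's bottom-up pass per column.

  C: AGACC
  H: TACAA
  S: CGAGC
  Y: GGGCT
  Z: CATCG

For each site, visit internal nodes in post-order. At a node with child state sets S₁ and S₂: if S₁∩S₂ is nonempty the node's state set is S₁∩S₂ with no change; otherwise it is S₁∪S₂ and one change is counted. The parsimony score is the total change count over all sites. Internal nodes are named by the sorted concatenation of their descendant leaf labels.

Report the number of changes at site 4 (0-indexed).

CY@0: {A} ∪ {G} = {A,G} (union, +1)
CYZ@0: {A,G} ∪ {C} = {A,C,G} (union, +1)
CSYZ@0: {A,C,G} ∩ {C} = {C} (intersection, +0)
CHSYZ@0: {C} ∪ {T} = {C,T} (union, +1)
CY@1: {G} ∩ {G} = {G} (intersection, +0)
CYZ@1: {G} ∪ {A} = {A,G} (union, +1)
CSYZ@1: {A,G} ∩ {G} = {G} (intersection, +0)
CHSYZ@1: {G} ∪ {A} = {A,G} (union, +1)
CY@2: {A} ∪ {G} = {A,G} (union, +1)
CYZ@2: {A,G} ∪ {T} = {A,G,T} (union, +1)
CSYZ@2: {A,G,T} ∩ {A} = {A} (intersection, +0)
CHSYZ@2: {A} ∪ {C} = {A,C} (union, +1)
CY@3: {C} ∩ {C} = {C} (intersection, +0)
CYZ@3: {C} ∩ {C} = {C} (intersection, +0)
CSYZ@3: {C} ∪ {G} = {C,G} (union, +1)
CHSYZ@3: {C,G} ∪ {A} = {A,C,G} (union, +1)
CY@4: {C} ∪ {T} = {C,T} (union, +1)
CYZ@4: {C,T} ∪ {G} = {C,G,T} (union, +1)
CSYZ@4: {C,G,T} ∩ {C} = {C} (intersection, +0)
CHSYZ@4: {C} ∪ {A} = {A,C} (union, +1)
per-site changes: [3, 2, 3, 2, 3]; total = 13

3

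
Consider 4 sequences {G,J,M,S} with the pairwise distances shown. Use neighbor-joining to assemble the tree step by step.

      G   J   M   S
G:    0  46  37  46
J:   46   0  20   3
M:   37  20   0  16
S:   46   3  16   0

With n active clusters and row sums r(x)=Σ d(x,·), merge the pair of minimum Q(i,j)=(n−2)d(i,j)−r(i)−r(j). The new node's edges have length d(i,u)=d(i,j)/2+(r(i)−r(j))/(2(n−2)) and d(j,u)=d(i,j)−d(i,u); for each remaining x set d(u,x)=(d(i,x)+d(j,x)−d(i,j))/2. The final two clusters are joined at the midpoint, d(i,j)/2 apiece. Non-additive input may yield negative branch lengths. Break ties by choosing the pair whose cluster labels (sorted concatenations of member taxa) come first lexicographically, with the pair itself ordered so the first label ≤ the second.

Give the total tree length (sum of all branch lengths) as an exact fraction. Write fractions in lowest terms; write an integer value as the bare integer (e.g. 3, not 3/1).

52

iteration 1: select G,M (d=37, Q=-128); attach at lengths (65/2, 9/2); label the merged cluster GM
  updated: d(GM,J)=29/2, d(GM,S)=25/2
iteration 2: select GM,J (d=29/2, Q=-30); attach at lengths (12, 5/2); label the merged cluster GJM
  updated: d(GJM,S)=1/2
iteration 3: select GJM,S (d=1/2); attach at lengths (1/4, 1/4); label the merged cluster GJMS
final tree: (((G:65/2,M:9/2):12,J:5/2):1/4,S:1/4)
total length: 52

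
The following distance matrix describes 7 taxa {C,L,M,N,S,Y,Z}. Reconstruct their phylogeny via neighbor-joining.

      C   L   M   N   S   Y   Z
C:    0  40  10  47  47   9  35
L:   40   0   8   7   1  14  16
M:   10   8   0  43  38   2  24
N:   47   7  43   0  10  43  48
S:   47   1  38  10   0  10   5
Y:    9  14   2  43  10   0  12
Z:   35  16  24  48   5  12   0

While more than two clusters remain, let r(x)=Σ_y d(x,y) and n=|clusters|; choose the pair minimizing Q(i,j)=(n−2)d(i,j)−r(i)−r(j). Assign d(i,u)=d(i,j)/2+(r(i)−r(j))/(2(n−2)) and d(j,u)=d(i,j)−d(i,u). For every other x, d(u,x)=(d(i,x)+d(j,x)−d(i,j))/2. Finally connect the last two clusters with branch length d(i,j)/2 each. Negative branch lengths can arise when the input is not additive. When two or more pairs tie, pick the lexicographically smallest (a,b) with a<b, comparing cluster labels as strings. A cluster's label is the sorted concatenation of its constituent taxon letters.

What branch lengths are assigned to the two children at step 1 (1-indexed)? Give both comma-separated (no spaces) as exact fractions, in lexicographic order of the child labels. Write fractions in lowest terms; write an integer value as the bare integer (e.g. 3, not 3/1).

step 1: merge (C,M) at d=10, Q=-263; branch lengths C→113/10, M→-13/10; new cluster CM
  updated: d(CM,L)=19, d(CM,N)=40, d(CM,S)=75/2, d(CM,Y)=1/2, d(CM,Z)=49/2
step 2: merge (CM,Y) at d=1/2, Q=-199; branch lengths CM→11/2, Y→-5; new cluster CMY
  updated: d(CMY,L)=65/4, d(CMY,N)=165/4, d(CMY,S)=47/2, d(CMY,Z)=18
step 3: merge (CMY,Z) at d=18, Q=-132; branch lengths CMY→11, Z→7; new cluster CMYZ
  updated: d(CMYZ,L)=57/8, d(CMYZ,N)=285/8, d(CMYZ,S)=21/4
step 4: merge (CMYZ,S) at d=21/4, Q=-215/4; branch lengths CMYZ→169/16, S→-85/16; new cluster CMSYZ
  updated: d(CMSYZ,L)=23/16, d(CMSYZ,N)=323/16
step 5: merge (CMSYZ,L) at d=23/16, Q=-229/8; branch lengths CMSYZ→117/16, L→-47/8; new cluster CLMSYZ
  updated: d(CLMSYZ,N)=103/8
step 6: merge (CLMSYZ,N) at d=103/8; branch lengths CLMSYZ→103/16, N→103/16; new cluster CLMNSYZ
final tree: ((((((C:113/10,M:-13/10):11/2,Y:-5):11,Z:7):169/16,S:-85/16):117/16,L:-47/8):103/16,N:103/16)
total length: 769/16

113/10,-13/10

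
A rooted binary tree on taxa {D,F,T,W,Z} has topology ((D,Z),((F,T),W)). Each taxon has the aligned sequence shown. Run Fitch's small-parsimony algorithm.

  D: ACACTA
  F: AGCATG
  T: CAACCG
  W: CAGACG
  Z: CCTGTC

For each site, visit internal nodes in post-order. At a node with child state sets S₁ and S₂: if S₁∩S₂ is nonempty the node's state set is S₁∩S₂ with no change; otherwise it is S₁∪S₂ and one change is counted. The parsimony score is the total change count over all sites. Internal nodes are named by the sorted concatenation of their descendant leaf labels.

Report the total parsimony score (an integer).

14

site 0, node DZ: D={A} ∪ Z={C} → {A,C} (+1)
site 0, node FT: F={A} ∪ T={C} → {A,C} (+1)
site 0, node FTW: FT={A,C} ∩ W={C} → {C} (+0)
site 0, node DFTWZ: DZ={A,C} ∩ FTW={C} → {C} (+0)
site 1, node DZ: D={C} ∩ Z={C} → {C} (+0)
site 1, node FT: F={G} ∪ T={A} → {A,G} (+1)
site 1, node FTW: FT={A,G} ∩ W={A} → {A} (+0)
site 1, node DFTWZ: DZ={C} ∪ FTW={A} → {A,C} (+1)
site 2, node DZ: D={A} ∪ Z={T} → {A,T} (+1)
site 2, node FT: F={C} ∪ T={A} → {A,C} (+1)
site 2, node FTW: FT={A,C} ∪ W={G} → {A,C,G} (+1)
site 2, node DFTWZ: DZ={A,T} ∩ FTW={A,C,G} → {A} (+0)
site 3, node DZ: D={C} ∪ Z={G} → {C,G} (+1)
site 3, node FT: F={A} ∪ T={C} → {A,C} (+1)
site 3, node FTW: FT={A,C} ∩ W={A} → {A} (+0)
site 3, node DFTWZ: DZ={C,G} ∪ FTW={A} → {A,C,G} (+1)
site 4, node DZ: D={T} ∩ Z={T} → {T} (+0)
site 4, node FT: F={T} ∪ T={C} → {C,T} (+1)
site 4, node FTW: FT={C,T} ∩ W={C} → {C} (+0)
site 4, node DFTWZ: DZ={T} ∪ FTW={C} → {C,T} (+1)
site 5, node DZ: D={A} ∪ Z={C} → {A,C} (+1)
site 5, node FT: F={G} ∩ T={G} → {G} (+0)
site 5, node FTW: FT={G} ∩ W={G} → {G} (+0)
site 5, node DFTWZ: DZ={A,C} ∪ FTW={G} → {A,C,G} (+1)
per-site changes: [2, 2, 3, 3, 2, 2]; total = 14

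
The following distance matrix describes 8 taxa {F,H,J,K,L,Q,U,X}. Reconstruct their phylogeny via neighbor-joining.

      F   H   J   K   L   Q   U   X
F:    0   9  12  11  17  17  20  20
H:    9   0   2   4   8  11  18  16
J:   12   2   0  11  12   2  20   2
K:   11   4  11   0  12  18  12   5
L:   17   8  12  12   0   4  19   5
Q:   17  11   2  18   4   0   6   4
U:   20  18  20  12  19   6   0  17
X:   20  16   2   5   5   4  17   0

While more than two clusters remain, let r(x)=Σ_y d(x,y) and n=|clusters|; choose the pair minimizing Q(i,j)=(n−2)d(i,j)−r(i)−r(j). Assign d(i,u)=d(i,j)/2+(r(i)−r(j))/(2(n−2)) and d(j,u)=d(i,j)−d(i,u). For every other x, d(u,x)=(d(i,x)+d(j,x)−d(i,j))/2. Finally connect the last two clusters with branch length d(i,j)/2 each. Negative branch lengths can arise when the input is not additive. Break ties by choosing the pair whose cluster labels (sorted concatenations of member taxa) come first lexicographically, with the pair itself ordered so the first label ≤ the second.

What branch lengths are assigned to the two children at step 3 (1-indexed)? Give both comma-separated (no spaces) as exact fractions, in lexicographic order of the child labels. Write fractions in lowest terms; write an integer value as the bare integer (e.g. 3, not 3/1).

1. join Q+U (d=6, Q=-138) ⇒ QU; edges |Q|=-7/6, |U|=43/6
  updated: d(F,QU)=31/2, d(H,QU)=23/2, d(J,QU)=8, d(K,QU)=12, d(L,QU)=17/2, d(QU,X)=15/2
2. join L+X (d=5, Q=-93) ⇒ LX; edges |L|=16/5, |X|=9/5
  updated: d(F,LX)=16, d(H,LX)=19/2, d(J,LX)=9/2, d(K,LX)=6, d(LX,QU)=11/2
3. join LX+QU (d=11/2, Q=-72) ⇒ LQUX; edges |LX|=11/8, |QU|=33/8
  updated: d(F,LQUX)=13, d(H,LQUX)=31/4, d(J,LQUX)=7/2, d(K,LQUX)=25/4
4. join J+LQUX (d=7/2, Q=-97/2) ⇒ JLQUX; edges |J|=17/12, |LQUX|=25/12
  updated: d(F,JLQUX)=43/4, d(H,JLQUX)=25/8, d(JLQUX,K)=55/8
5. join F+K (d=11, Q=-245/8) ⇒ FK; edges |F|=247/32, |K|=105/32
  updated: d(FK,H)=1, d(FK,JLQUX)=53/16
6. join FK+H (d=1, Q=-119/16) ⇒ FHK; edges |FK|=19/32, |H|=13/32
  updated: d(FHK,JLQUX)=87/32
7. join FHK+JLQUX (d=87/32) ⇒ FHJKLQUX; edges |FHK|=87/64, |JLQUX|=87/64
final tree: (((F:247/32,K:105/32):19/32,H:13/32):87/64,(J:17/12,((L:16/5,X:9/5):11/8,(Q:-7/6,U:43/6):33/8):25/12):87/64)
total length: 1111/32

11/8,33/8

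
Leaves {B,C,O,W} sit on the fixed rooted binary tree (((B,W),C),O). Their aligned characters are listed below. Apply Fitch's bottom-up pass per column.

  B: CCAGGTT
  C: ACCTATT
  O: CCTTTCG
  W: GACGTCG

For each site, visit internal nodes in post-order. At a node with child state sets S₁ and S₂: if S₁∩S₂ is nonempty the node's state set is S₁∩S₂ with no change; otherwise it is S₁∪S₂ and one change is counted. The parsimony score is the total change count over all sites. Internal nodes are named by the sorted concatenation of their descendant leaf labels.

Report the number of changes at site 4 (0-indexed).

2

BW@0: {C} ∪ {G} = {C,G} (union, +1)
BCW@0: {C,G} ∪ {A} = {A,C,G} (union, +1)
BCOW@0: {A,C,G} ∩ {C} = {C} (intersection, +0)
BW@1: {C} ∪ {A} = {A,C} (union, +1)
BCW@1: {A,C} ∩ {C} = {C} (intersection, +0)
BCOW@1: {C} ∩ {C} = {C} (intersection, +0)
BW@2: {A} ∪ {C} = {A,C} (union, +1)
BCW@2: {A,C} ∩ {C} = {C} (intersection, +0)
BCOW@2: {C} ∪ {T} = {C,T} (union, +1)
BW@3: {G} ∩ {G} = {G} (intersection, +0)
BCW@3: {G} ∪ {T} = {G,T} (union, +1)
BCOW@3: {G,T} ∩ {T} = {T} (intersection, +0)
BW@4: {G} ∪ {T} = {G,T} (union, +1)
BCW@4: {G,T} ∪ {A} = {A,G,T} (union, +1)
BCOW@4: {A,G,T} ∩ {T} = {T} (intersection, +0)
BW@5: {T} ∪ {C} = {C,T} (union, +1)
BCW@5: {C,T} ∩ {T} = {T} (intersection, +0)
BCOW@5: {T} ∪ {C} = {C,T} (union, +1)
BW@6: {T} ∪ {G} = {G,T} (union, +1)
BCW@6: {G,T} ∩ {T} = {T} (intersection, +0)
BCOW@6: {T} ∪ {G} = {G,T} (union, +1)
per-site changes: [2, 1, 2, 1, 2, 2, 2]; total = 12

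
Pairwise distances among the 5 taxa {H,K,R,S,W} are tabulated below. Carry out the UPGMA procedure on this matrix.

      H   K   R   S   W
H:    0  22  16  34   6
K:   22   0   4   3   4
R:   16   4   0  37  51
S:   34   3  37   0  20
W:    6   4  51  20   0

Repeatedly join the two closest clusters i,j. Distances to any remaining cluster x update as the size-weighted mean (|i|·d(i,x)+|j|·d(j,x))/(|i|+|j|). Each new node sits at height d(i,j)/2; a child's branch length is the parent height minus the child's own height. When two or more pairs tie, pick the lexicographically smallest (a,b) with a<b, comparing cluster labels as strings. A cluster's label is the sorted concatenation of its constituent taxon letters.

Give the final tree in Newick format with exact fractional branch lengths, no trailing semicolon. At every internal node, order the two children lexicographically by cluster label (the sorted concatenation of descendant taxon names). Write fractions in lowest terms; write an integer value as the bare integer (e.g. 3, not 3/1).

(((H:3,W:3):7,(K:3/2,S:3/2):17/2):7/2,R:27/2)

iteration 1: select K,S (d=3); attach at lengths (3/2, 3/2); label the merged cluster KS
  updated: d(H,KS)=28, d(KS,R)=41/2, d(KS,W)=12
iteration 2: select H,W (d=6); attach at lengths (3, 3); label the merged cluster HW
  updated: d(HW,KS)=20, d(HW,R)=67/2
iteration 3: select HW,KS (d=20); attach at lengths (7, 17/2); label the merged cluster HKSW
  updated: d(HKSW,R)=27
iteration 4: select HKSW,R (d=27); attach at lengths (7/2, 27/2); label the merged cluster HKRSW
final tree: (((H:3,W:3):7,(K:3/2,S:3/2):17/2):7/2,R:27/2)
total length: 83/2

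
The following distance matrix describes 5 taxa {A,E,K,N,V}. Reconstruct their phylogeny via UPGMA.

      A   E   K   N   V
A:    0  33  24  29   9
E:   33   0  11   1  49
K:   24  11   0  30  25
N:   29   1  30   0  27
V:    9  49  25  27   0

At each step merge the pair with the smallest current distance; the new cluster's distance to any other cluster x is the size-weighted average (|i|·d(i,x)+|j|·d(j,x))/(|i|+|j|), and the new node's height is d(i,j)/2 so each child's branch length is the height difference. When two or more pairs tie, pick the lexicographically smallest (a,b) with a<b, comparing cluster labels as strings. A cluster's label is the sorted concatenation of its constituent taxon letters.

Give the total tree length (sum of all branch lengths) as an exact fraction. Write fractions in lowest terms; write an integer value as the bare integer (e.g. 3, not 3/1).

557/12

step 1: merge (E,N) at d=1; branch lengths E→1/2, N→1/2; new cluster EN
  updated: d(A,EN)=31, d(EN,K)=41/2, d(EN,V)=38
step 2: merge (A,V) at d=9; branch lengths A→9/2, V→9/2; new cluster AV
  updated: d(AV,EN)=69/2, d(AV,K)=49/2
step 3: merge (EN,K) at d=41/2; branch lengths EN→39/4, K→41/4; new cluster EKN
  updated: d(AV,EKN)=187/6
step 4: merge (AV,EKN) at d=187/6; branch lengths AV→133/12, EKN→16/3; new cluster AEKNV
final tree: ((A:9/2,V:9/2):133/12,((E:1/2,N:1/2):39/4,K:41/4):16/3)
total length: 557/12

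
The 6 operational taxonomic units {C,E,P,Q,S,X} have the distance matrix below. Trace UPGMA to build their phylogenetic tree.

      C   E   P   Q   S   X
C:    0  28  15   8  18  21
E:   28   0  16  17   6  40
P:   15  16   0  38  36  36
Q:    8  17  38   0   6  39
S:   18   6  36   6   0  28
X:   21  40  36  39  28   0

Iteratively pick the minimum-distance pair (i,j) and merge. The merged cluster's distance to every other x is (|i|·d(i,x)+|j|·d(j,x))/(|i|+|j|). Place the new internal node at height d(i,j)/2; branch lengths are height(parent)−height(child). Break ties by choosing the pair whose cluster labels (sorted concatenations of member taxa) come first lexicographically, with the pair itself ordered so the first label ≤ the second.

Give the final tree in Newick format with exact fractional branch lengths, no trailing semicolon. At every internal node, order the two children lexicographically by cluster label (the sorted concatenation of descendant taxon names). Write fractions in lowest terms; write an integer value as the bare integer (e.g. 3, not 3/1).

iteration 1: select E,S (d=6); attach at lengths (3, 3); label the merged cluster ES
  updated: d(C,ES)=23, d(ES,P)=26, d(ES,Q)=23/2, d(ES,X)=34
iteration 2: select C,Q (d=8); attach at lengths (4, 4); label the merged cluster CQ
  updated: d(CQ,ES)=69/4, d(CQ,P)=53/2, d(CQ,X)=30
iteration 3: select CQ,ES (d=69/4); attach at lengths (37/8, 45/8); label the merged cluster CEQS
  updated: d(CEQS,P)=105/4, d(CEQS,X)=32
iteration 4: select CEQS,P (d=105/4); attach at lengths (9/2, 105/8); label the merged cluster CEPQS
  updated: d(CEPQS,X)=164/5
iteration 5: select CEPQS,X (d=164/5); attach at lengths (131/40, 82/5); label the merged cluster CEPQSX
final tree: ((((C:4,Q:4):37/8,(E:3,S:3):45/8):9/2,P:105/8):131/40,X:82/5)
total length: 1231/20

((((C:4,Q:4):37/8,(E:3,S:3):45/8):9/2,P:105/8):131/40,X:82/5)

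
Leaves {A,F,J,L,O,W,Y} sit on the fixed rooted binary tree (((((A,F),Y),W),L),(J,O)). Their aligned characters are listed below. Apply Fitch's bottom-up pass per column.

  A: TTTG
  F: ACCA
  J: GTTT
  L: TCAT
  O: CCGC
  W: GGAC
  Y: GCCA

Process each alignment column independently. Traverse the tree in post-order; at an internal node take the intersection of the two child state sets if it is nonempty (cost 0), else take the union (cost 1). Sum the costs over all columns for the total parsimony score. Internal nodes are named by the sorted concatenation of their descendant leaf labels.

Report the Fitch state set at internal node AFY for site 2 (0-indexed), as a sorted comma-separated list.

C

site 0, node AF: A={T} ∪ F={A} → {A,T} (+1)
site 0, node AFY: AF={A,T} ∪ Y={G} → {A,G,T} (+1)
site 0, node AFWY: AFY={A,G,T} ∩ W={G} → {G} (+0)
site 0, node AFLWY: AFWY={G} ∪ L={T} → {G,T} (+1)
site 0, node JO: J={G} ∪ O={C} → {C,G} (+1)
site 0, node AFJLOWY: AFLWY={G,T} ∩ JO={C,G} → {G} (+0)
site 1, node AF: A={T} ∪ F={C} → {C,T} (+1)
site 1, node AFY: AF={C,T} ∩ Y={C} → {C} (+0)
site 1, node AFWY: AFY={C} ∪ W={G} → {C,G} (+1)
site 1, node AFLWY: AFWY={C,G} ∩ L={C} → {C} (+0)
site 1, node JO: J={T} ∪ O={C} → {C,T} (+1)
site 1, node AFJLOWY: AFLWY={C} ∩ JO={C,T} → {C} (+0)
site 2, node AF: A={T} ∪ F={C} → {C,T} (+1)
site 2, node AFY: AF={C,T} ∩ Y={C} → {C} (+0)
site 2, node AFWY: AFY={C} ∪ W={A} → {A,C} (+1)
site 2, node AFLWY: AFWY={A,C} ∩ L={A} → {A} (+0)
site 2, node JO: J={T} ∪ O={G} → {G,T} (+1)
site 2, node AFJLOWY: AFLWY={A} ∪ JO={G,T} → {A,G,T} (+1)
site 3, node AF: A={G} ∪ F={A} → {A,G} (+1)
site 3, node AFY: AF={A,G} ∩ Y={A} → {A} (+0)
site 3, node AFWY: AFY={A} ∪ W={C} → {A,C} (+1)
site 3, node AFLWY: AFWY={A,C} ∪ L={T} → {A,C,T} (+1)
site 3, node JO: J={T} ∪ O={C} → {C,T} (+1)
site 3, node AFJLOWY: AFLWY={A,C,T} ∩ JO={C,T} → {C,T} (+0)
per-site changes: [4, 3, 4, 4]; total = 15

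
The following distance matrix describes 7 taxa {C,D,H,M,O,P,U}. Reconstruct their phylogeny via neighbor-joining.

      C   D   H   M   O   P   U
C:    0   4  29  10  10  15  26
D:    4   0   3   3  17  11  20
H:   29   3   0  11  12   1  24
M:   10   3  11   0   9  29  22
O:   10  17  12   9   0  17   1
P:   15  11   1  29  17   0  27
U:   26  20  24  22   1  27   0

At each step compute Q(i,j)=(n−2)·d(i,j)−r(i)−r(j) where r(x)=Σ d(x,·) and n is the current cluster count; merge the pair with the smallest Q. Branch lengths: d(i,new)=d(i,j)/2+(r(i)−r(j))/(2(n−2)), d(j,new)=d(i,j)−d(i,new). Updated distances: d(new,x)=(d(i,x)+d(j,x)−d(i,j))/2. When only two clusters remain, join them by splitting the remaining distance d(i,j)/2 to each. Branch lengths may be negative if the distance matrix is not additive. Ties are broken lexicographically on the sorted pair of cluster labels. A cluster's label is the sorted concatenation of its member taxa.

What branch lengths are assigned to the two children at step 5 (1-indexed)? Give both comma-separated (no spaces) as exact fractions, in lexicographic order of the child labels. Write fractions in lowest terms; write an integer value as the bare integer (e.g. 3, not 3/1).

step 1: merge (O,U) at d=1, Q=-181; branch lengths O→-49/10, U→59/10; new cluster OU
  updated: d(C,OU)=35/2, d(D,OU)=18, d(H,OU)=35/2, d(M,OU)=15, d(OU,P)=43/2
step 2: merge (H,P) at d=1, Q=-135; branch lengths H→-3/2, P→5/2; new cluster HP
  updated: d(C,HP)=43/2, d(D,HP)=13/2, d(HP,M)=39/2, d(HP,OU)=19
step 3: merge (HP,OU) at d=19, Q=-79; branch lengths HP→9, OU→10; new cluster HOPU
  updated: d(C,HOPU)=10, d(D,HOPU)=11/4, d(HOPU,M)=31/4
step 4: merge (C,D) at d=4, Q=-103/4; branch lengths C→89/16, D→-25/16; new cluster CD
  updated: d(CD,HOPU)=35/8, d(CD,M)=9/2
step 5: merge (CD,HOPU) at d=35/8, Q=-133/8; branch lengths CD→9/16, HOPU→61/16; new cluster CDHOPU
  updated: d(CDHOPU,M)=63/16
step 6: merge (CDHOPU,M) at d=63/16; branch lengths CDHOPU→63/32, M→63/32; new cluster CDHMOPU
final tree: (((C:89/16,D:-25/16):9/16,((H:-3/2,P:5/2):9,(O:-49/10,U:59/10):10):61/16):63/32,M:63/32)
total length: 533/16

9/16,61/16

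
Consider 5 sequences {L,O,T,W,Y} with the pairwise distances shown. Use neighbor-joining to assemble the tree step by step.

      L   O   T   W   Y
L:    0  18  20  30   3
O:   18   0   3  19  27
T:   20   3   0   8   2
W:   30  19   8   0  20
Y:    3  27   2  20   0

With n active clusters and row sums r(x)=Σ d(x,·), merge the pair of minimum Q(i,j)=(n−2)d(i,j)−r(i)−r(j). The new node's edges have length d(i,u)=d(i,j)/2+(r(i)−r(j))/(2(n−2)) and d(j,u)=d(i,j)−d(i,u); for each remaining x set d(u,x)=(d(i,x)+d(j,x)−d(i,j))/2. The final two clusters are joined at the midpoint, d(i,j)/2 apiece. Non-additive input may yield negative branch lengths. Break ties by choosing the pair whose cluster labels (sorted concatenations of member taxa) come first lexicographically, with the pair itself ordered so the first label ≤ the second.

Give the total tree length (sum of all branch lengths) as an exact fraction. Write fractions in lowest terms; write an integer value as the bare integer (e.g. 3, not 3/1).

iteration 1: select L,Y (d=3, Q=-114); attach at lengths (14/3, -5/3); label the merged cluster LY
  updated: d(LY,O)=21, d(LY,T)=19/2, d(LY,W)=47/2
iteration 2: select LY,W (d=47/2, Q=-115/2); attach at lengths (101/8, 87/8); label the merged cluster LWY
  updated: d(LWY,O)=33/4, d(LWY,T)=-3
iteration 3: select LWY,O (d=33/4, Q=-33/4); attach at lengths (9/8, 57/8); label the merged cluster LOWY
  updated: d(LOWY,T)=-33/8
iteration 4: select LOWY,T (d=-33/8); attach at lengths (-33/16, -33/16); label the merged cluster LOTWY
final tree: ((((L:14/3,Y:-5/3):101/8,W:87/8):9/8,O:57/8):-33/16,T:-33/16)
total length: 245/8

245/8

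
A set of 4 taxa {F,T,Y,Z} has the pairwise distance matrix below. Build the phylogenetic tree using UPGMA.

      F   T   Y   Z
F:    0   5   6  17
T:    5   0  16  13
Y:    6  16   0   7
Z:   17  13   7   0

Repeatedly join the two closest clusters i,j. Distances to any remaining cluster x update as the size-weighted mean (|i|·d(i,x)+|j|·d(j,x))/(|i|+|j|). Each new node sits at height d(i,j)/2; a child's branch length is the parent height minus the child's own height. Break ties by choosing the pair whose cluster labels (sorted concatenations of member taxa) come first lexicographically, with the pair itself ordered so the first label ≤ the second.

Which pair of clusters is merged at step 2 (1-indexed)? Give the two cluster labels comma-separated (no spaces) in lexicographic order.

1. join F+T (d=5) ⇒ FT; edges |F|=5/2, |T|=5/2
  updated: d(FT,Y)=11, d(FT,Z)=15
2. join Y+Z (d=7) ⇒ YZ; edges |Y|=7/2, |Z|=7/2
  updated: d(FT,YZ)=13
3. join FT+YZ (d=13) ⇒ FTYZ; edges |FT|=4, |YZ|=3
final tree: ((F:5/2,T:5/2):4,(Y:7/2,Z:7/2):3)
total length: 19

Y,Z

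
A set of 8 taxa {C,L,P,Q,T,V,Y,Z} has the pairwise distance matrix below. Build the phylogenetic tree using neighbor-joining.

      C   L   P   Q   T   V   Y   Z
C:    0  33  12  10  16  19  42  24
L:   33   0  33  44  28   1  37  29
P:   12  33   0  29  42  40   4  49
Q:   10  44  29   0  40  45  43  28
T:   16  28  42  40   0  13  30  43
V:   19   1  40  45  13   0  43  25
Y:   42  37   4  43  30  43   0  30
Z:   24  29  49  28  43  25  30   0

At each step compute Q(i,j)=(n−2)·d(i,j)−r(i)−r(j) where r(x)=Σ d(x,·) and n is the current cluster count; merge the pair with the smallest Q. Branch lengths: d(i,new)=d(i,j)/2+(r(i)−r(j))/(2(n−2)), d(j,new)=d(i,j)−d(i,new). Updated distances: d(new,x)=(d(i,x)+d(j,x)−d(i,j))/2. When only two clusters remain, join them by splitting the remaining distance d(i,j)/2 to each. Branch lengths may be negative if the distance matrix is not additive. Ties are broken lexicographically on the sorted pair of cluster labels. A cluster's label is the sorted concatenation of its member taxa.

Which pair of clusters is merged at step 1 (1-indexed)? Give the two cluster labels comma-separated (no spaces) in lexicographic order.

P,Y

1. join P+Y (d=4, Q=-414) ⇒ PY; edges |P|=1/3, |Y|=11/3
  updated: d(C,PY)=25, d(L,PY)=33, d(PY,Q)=34, d(PY,T)=34, d(PY,V)=79/2, d(PY,Z)=75/2
2. join L+V (d=1, Q=-611/2) ⇒ LV; edges |L|=61/20, |V|=-41/20
  updated: d(C,LV)=51/2, d(LV,PY)=143/4, d(LV,Q)=44, d(LV,T)=20, d(LV,Z)=53/2
3. join LV+T (d=20, Q=-899/4) ⇒ LTV; edges |LV|=315/32, |T|=325/32
  updated: d(C,LTV)=43/4, d(LTV,PY)=199/8, d(LTV,Q)=32, d(LTV,Z)=99/4
4. join C+Q (d=10, Q=-575/4) ⇒ CQ; edges |C|=-17/24, |Q|=257/24
  updated: d(CQ,LTV)=131/8, d(CQ,PY)=49/2, d(CQ,Z)=21
5. join CQ+Z (d=21, Q=-825/8) ⇒ CQZ; edges |CQ|=165/32, |Z|=507/32
  updated: d(CQZ,LTV)=161/16, d(CQZ,PY)=41/2
6. join CQZ+LTV (d=161/16, Q=-887/16) ⇒ CLQTVZ; edges |CQZ|=91/32, |LTV|=231/32
  updated: d(CLQTVZ,PY)=565/32
7. join CLQTVZ+PY (d=565/32) ⇒ CLPQTVYZ; edges |CLQTVZ|=565/64, |PY|=565/64
final tree: ((((C:-17/24,Q:257/24):165/32,Z:507/32):91/32,((L:61/20,V:-41/20):315/32,T:325/32):231/32):565/64,(P:1/3,Y:11/3):565/64)
total length: 2679/32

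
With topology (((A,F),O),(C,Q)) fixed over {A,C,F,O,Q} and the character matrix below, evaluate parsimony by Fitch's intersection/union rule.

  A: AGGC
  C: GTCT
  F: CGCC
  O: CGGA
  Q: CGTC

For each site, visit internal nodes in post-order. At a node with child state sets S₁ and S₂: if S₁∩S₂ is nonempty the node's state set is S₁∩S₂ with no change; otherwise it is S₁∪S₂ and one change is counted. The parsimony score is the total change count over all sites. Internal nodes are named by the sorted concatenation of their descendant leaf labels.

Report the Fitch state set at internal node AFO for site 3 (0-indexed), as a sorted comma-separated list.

A,C

[col 0] AF: children A:{A}, F:{C} ∪→ {A,C}; cost 1
[col 0] AFO: children AF:{A,C}, O:{C} ∩→ {C}; cost 0
[col 0] CQ: children C:{G}, Q:{C} ∪→ {C,G}; cost 1
[col 0] ACFOQ: children AFO:{C}, CQ:{C,G} ∩→ {C}; cost 0
[col 1] AF: children A:{G}, F:{G} ∩→ {G}; cost 0
[col 1] AFO: children AF:{G}, O:{G} ∩→ {G}; cost 0
[col 1] CQ: children C:{T}, Q:{G} ∪→ {G,T}; cost 1
[col 1] ACFOQ: children AFO:{G}, CQ:{G,T} ∩→ {G}; cost 0
[col 2] AF: children A:{G}, F:{C} ∪→ {C,G}; cost 1
[col 2] AFO: children AF:{C,G}, O:{G} ∩→ {G}; cost 0
[col 2] CQ: children C:{C}, Q:{T} ∪→ {C,T}; cost 1
[col 2] ACFOQ: children AFO:{G}, CQ:{C,T} ∪→ {C,G,T}; cost 1
[col 3] AF: children A:{C}, F:{C} ∩→ {C}; cost 0
[col 3] AFO: children AF:{C}, O:{A} ∪→ {A,C}; cost 1
[col 3] CQ: children C:{T}, Q:{C} ∪→ {C,T}; cost 1
[col 3] ACFOQ: children AFO:{A,C}, CQ:{C,T} ∩→ {C}; cost 0
per-site changes: [2, 1, 3, 2]; total = 8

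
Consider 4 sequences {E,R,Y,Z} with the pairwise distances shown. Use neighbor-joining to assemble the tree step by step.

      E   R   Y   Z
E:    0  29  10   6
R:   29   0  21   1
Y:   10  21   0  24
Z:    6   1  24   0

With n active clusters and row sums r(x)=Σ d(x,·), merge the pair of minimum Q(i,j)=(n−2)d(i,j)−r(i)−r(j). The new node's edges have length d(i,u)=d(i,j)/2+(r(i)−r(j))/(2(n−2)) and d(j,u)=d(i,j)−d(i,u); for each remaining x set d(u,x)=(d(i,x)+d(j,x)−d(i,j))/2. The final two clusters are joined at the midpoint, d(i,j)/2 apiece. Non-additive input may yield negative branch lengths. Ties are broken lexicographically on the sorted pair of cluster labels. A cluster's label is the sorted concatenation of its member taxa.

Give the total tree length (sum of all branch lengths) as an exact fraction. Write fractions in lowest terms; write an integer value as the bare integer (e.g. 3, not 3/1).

51/2

iteration 1: select E,Y (d=10, Q=-80); attach at lengths (5/2, 15/2); label the merged cluster EY
  updated: d(EY,R)=20, d(EY,Z)=10
iteration 2: select EY,R (d=20, Q=-31); attach at lengths (29/2, 11/2); label the merged cluster ERY
  updated: d(ERY,Z)=-9/2
iteration 3: select ERY,Z (d=-9/2); attach at lengths (-9/4, -9/4); label the merged cluster ERYZ
final tree: (((E:5/2,Y:15/2):29/2,R:11/2):-9/4,Z:-9/4)
total length: 51/2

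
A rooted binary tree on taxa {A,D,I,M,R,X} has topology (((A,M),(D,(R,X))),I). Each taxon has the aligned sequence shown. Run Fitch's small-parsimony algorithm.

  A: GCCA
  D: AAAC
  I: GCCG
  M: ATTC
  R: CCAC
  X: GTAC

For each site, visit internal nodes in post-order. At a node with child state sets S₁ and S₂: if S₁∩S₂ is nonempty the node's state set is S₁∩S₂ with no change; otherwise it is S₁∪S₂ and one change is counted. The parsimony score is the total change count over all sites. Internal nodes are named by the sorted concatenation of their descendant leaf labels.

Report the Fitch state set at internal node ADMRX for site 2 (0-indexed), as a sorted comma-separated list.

A,C,T

[col 0] AM: children A:{G}, M:{A} ∪→ {A,G}; cost 1
[col 0] RX: children R:{C}, X:{G} ∪→ {C,G}; cost 1
[col 0] DRX: children D:{A}, RX:{C,G} ∪→ {A,C,G}; cost 1
[col 0] ADMRX: children AM:{A,G}, DRX:{A,C,G} ∩→ {A,G}; cost 0
[col 0] ADIMRX: children ADMRX:{A,G}, I:{G} ∩→ {G}; cost 0
[col 1] AM: children A:{C}, M:{T} ∪→ {C,T}; cost 1
[col 1] RX: children R:{C}, X:{T} ∪→ {C,T}; cost 1
[col 1] DRX: children D:{A}, RX:{C,T} ∪→ {A,C,T}; cost 1
[col 1] ADMRX: children AM:{C,T}, DRX:{A,C,T} ∩→ {C,T}; cost 0
[col 1] ADIMRX: children ADMRX:{C,T}, I:{C} ∩→ {C}; cost 0
[col 2] AM: children A:{C}, M:{T} ∪→ {C,T}; cost 1
[col 2] RX: children R:{A}, X:{A} ∩→ {A}; cost 0
[col 2] DRX: children D:{A}, RX:{A} ∩→ {A}; cost 0
[col 2] ADMRX: children AM:{C,T}, DRX:{A} ∪→ {A,C,T}; cost 1
[col 2] ADIMRX: children ADMRX:{A,C,T}, I:{C} ∩→ {C}; cost 0
[col 3] AM: children A:{A}, M:{C} ∪→ {A,C}; cost 1
[col 3] RX: children R:{C}, X:{C} ∩→ {C}; cost 0
[col 3] DRX: children D:{C}, RX:{C} ∩→ {C}; cost 0
[col 3] ADMRX: children AM:{A,C}, DRX:{C} ∩→ {C}; cost 0
[col 3] ADIMRX: children ADMRX:{C}, I:{G} ∪→ {C,G}; cost 1
per-site changes: [3, 3, 2, 2]; total = 10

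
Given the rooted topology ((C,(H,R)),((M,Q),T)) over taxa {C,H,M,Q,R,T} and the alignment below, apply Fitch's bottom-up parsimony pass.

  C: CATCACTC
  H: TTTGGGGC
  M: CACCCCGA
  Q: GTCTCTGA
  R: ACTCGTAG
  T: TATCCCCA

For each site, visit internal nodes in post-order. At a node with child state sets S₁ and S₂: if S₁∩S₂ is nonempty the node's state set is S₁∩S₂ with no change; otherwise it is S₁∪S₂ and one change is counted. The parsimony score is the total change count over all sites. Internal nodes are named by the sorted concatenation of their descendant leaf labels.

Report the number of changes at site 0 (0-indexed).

4

site 0, node HR: H={T} ∪ R={A} → {A,T} (+1)
site 0, node CHR: C={C} ∪ HR={A,T} → {A,C,T} (+1)
site 0, node MQ: M={C} ∪ Q={G} → {C,G} (+1)
site 0, node MQT: MQ={C,G} ∪ T={T} → {C,G,T} (+1)
site 0, node CHMQRT: CHR={A,C,T} ∩ MQT={C,G,T} → {C,T} (+0)
site 1, node HR: H={T} ∪ R={C} → {C,T} (+1)
site 1, node CHR: C={A} ∪ HR={C,T} → {A,C,T} (+1)
site 1, node MQ: M={A} ∪ Q={T} → {A,T} (+1)
site 1, node MQT: MQ={A,T} ∩ T={A} → {A} (+0)
site 1, node CHMQRT: CHR={A,C,T} ∩ MQT={A} → {A} (+0)
site 2, node HR: H={T} ∩ R={T} → {T} (+0)
site 2, node CHR: C={T} ∩ HR={T} → {T} (+0)
site 2, node MQ: M={C} ∩ Q={C} → {C} (+0)
site 2, node MQT: MQ={C} ∪ T={T} → {C,T} (+1)
site 2, node CHMQRT: CHR={T} ∩ MQT={C,T} → {T} (+0)
site 3, node HR: H={G} ∪ R={C} → {C,G} (+1)
site 3, node CHR: C={C} ∩ HR={C,G} → {C} (+0)
site 3, node MQ: M={C} ∪ Q={T} → {C,T} (+1)
site 3, node MQT: MQ={C,T} ∩ T={C} → {C} (+0)
site 3, node CHMQRT: CHR={C} ∩ MQT={C} → {C} (+0)
site 4, node HR: H={G} ∩ R={G} → {G} (+0)
site 4, node CHR: C={A} ∪ HR={G} → {A,G} (+1)
site 4, node MQ: M={C} ∩ Q={C} → {C} (+0)
site 4, node MQT: MQ={C} ∩ T={C} → {C} (+0)
site 4, node CHMQRT: CHR={A,G} ∪ MQT={C} → {A,C,G} (+1)
site 5, node HR: H={G} ∪ R={T} → {G,T} (+1)
site 5, node CHR: C={C} ∪ HR={G,T} → {C,G,T} (+1)
site 5, node MQ: M={C} ∪ Q={T} → {C,T} (+1)
site 5, node MQT: MQ={C,T} ∩ T={C} → {C} (+0)
site 5, node CHMQRT: CHR={C,G,T} ∩ MQT={C} → {C} (+0)
site 6, node HR: H={G} ∪ R={A} → {A,G} (+1)
site 6, node CHR: C={T} ∪ HR={A,G} → {A,G,T} (+1)
site 6, node MQ: M={G} ∩ Q={G} → {G} (+0)
site 6, node MQT: MQ={G} ∪ T={C} → {C,G} (+1)
site 6, node CHMQRT: CHR={A,G,T} ∩ MQT={C,G} → {G} (+0)
site 7, node HR: H={C} ∪ R={G} → {C,G} (+1)
site 7, node CHR: C={C} ∩ HR={C,G} → {C} (+0)
site 7, node MQ: M={A} ∩ Q={A} → {A} (+0)
site 7, node MQT: MQ={A} ∩ T={A} → {A} (+0)
site 7, node CHMQRT: CHR={C} ∪ MQT={A} → {A,C} (+1)
per-site changes: [4, 3, 1, 2, 2, 3, 3, 2]; total = 20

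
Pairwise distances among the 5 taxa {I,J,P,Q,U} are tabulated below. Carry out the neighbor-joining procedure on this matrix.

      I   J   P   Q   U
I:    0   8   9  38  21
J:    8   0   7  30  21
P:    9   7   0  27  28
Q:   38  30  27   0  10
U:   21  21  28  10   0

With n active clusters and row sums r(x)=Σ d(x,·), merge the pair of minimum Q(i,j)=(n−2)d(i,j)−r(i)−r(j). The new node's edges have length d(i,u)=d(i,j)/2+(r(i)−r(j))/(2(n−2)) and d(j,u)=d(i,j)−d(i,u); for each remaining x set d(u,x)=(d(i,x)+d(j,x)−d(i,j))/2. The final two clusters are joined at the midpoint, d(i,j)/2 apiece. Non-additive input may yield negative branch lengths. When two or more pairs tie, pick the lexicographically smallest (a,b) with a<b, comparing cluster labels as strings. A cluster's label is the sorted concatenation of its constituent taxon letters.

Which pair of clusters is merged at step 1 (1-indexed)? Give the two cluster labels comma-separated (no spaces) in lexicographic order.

step 1: merge (Q,U) at d=10, Q=-155; branch lengths Q→55/6, U→5/6; new cluster QU
  updated: d(I,QU)=49/2, d(J,QU)=41/2, d(P,QU)=45/2
step 2: merge (I,P) at d=9, Q=-62; branch lengths I→21/4, P→15/4; new cluster IP
  updated: d(IP,J)=3, d(IP,QU)=19
step 3: merge (IP,J) at d=3, Q=-85/2; branch lengths IP→3/4, J→9/4; new cluster IJP
  updated: d(IJP,QU)=73/4
step 4: merge (IJP,QU) at d=73/4; branch lengths IJP→73/8, QU→73/8; new cluster IJPQU
final tree: (((I:21/4,P:15/4):3/4,J:9/4):73/8,(Q:55/6,U:5/6):73/8)
total length: 161/4

Q,U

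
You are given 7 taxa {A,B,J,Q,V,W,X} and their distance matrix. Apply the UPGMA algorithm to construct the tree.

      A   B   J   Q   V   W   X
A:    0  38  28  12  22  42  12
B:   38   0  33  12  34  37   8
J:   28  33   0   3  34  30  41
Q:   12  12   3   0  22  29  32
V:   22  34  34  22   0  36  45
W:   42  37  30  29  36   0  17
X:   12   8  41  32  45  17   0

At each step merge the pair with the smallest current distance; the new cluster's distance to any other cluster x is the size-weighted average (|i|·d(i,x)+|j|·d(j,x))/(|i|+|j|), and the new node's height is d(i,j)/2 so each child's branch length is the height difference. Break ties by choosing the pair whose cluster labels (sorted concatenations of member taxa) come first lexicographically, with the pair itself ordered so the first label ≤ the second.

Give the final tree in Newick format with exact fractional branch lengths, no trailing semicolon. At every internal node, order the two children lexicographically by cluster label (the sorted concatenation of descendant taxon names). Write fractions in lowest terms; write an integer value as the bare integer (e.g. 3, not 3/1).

step 1: merge (J,Q) at d=3; branch lengths J→3/2, Q→3/2; new cluster JQ
  updated: d(A,JQ)=20, d(B,JQ)=45/2, d(JQ,V)=28, d(JQ,W)=59/2, d(JQ,X)=73/2
step 2: merge (B,X) at d=8; branch lengths B→4, X→4; new cluster BX
  updated: d(A,BX)=25, d(BX,JQ)=59/2, d(BX,V)=79/2, d(BX,W)=27
step 3: merge (A,JQ) at d=20; branch lengths A→10, JQ→17/2; new cluster AJQ
  updated: d(AJQ,BX)=28, d(AJQ,V)=26, d(AJQ,W)=101/3
step 4: merge (AJQ,V) at d=26; branch lengths AJQ→3, V→13; new cluster AJQV
  updated: d(AJQV,BX)=247/8, d(AJQV,W)=137/4
step 5: merge (BX,W) at d=27; branch lengths BX→19/2, W→27/2; new cluster BWX
  updated: d(AJQV,BWX)=32
step 6: merge (AJQV,BWX) at d=32; branch lengths AJQV→3, BWX→5/2; new cluster ABJQVWX
final tree: (((A:10,(J:3/2,Q:3/2):17/2):3,V:13):3,((B:4,X:4):19/2,W:27/2):5/2)
total length: 74

(((A:10,(J:3/2,Q:3/2):17/2):3,V:13):3,((B:4,X:4):19/2,W:27/2):5/2)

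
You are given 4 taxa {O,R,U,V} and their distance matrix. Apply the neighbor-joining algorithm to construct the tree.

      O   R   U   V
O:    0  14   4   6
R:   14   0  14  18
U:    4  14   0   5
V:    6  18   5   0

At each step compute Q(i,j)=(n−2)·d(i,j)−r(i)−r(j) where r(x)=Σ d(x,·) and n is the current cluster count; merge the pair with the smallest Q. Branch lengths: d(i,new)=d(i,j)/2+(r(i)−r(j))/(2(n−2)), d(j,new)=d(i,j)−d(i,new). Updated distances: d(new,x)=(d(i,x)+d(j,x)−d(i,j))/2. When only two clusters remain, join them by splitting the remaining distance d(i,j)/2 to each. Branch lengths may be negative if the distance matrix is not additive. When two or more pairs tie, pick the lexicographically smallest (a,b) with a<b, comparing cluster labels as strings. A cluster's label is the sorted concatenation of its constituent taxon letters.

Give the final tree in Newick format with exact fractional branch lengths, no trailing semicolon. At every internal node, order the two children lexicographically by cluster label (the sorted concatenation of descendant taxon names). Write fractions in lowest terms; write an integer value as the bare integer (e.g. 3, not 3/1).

(((O:3/2,R:25/2):1,U:1):2,V:2)

1. join O+R (d=14, Q=-42) ⇒ OR; edges |O|=3/2, |R|=25/2
  updated: d(OR,U)=2, d(OR,V)=5
2. join OR+U (d=2, Q=-12) ⇒ ORU; edges |OR|=1, |U|=1
  updated: d(ORU,V)=4
3. join ORU+V (d=4) ⇒ ORUV; edges |ORU|=2, |V|=2
final tree: (((O:3/2,R:25/2):1,U:1):2,V:2)
total length: 20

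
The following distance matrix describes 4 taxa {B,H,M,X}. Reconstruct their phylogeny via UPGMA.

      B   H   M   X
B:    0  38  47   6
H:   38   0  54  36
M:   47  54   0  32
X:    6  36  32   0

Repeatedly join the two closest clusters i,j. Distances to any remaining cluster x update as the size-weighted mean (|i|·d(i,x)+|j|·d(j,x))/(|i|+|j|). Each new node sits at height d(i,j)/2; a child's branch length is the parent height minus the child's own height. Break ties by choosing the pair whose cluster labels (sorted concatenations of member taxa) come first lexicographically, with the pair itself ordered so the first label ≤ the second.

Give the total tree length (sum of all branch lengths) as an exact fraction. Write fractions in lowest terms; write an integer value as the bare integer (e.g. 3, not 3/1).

1. join B+X (d=6) ⇒ BX; edges |B|=3, |X|=3
  updated: d(BX,H)=37, d(BX,M)=79/2
2. join BX+H (d=37) ⇒ BHX; edges |BX|=31/2, |H|=37/2
  updated: d(BHX,M)=133/3
3. join BHX+M (d=133/3) ⇒ BHMX; edges |BHX|=11/3, |M|=133/6
final tree: (((B:3,X:3):31/2,H:37/2):11/3,M:133/6)
total length: 395/6

395/6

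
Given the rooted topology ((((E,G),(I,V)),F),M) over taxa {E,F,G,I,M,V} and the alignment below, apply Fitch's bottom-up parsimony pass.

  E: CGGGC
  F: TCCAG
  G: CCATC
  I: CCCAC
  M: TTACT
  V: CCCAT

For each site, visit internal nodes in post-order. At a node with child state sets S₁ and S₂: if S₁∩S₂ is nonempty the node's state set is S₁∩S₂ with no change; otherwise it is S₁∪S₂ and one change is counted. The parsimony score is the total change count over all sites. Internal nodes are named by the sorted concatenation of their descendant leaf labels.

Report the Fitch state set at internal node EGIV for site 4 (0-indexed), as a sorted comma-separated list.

[col 0] EG: children E:{C}, G:{C} ∩→ {C}; cost 0
[col 0] IV: children I:{C}, V:{C} ∩→ {C}; cost 0
[col 0] EGIV: children EG:{C}, IV:{C} ∩→ {C}; cost 0
[col 0] EFGIV: children EGIV:{C}, F:{T} ∪→ {C,T}; cost 1
[col 0] EFGIMV: children EFGIV:{C,T}, M:{T} ∩→ {T}; cost 0
[col 1] EG: children E:{G}, G:{C} ∪→ {C,G}; cost 1
[col 1] IV: children I:{C}, V:{C} ∩→ {C}; cost 0
[col 1] EGIV: children EG:{C,G}, IV:{C} ∩→ {C}; cost 0
[col 1] EFGIV: children EGIV:{C}, F:{C} ∩→ {C}; cost 0
[col 1] EFGIMV: children EFGIV:{C}, M:{T} ∪→ {C,T}; cost 1
[col 2] EG: children E:{G}, G:{A} ∪→ {A,G}; cost 1
[col 2] IV: children I:{C}, V:{C} ∩→ {C}; cost 0
[col 2] EGIV: children EG:{A,G}, IV:{C} ∪→ {A,C,G}; cost 1
[col 2] EFGIV: children EGIV:{A,C,G}, F:{C} ∩→ {C}; cost 0
[col 2] EFGIMV: children EFGIV:{C}, M:{A} ∪→ {A,C}; cost 1
[col 3] EG: children E:{G}, G:{T} ∪→ {G,T}; cost 1
[col 3] IV: children I:{A}, V:{A} ∩→ {A}; cost 0
[col 3] EGIV: children EG:{G,T}, IV:{A} ∪→ {A,G,T}; cost 1
[col 3] EFGIV: children EGIV:{A,G,T}, F:{A} ∩→ {A}; cost 0
[col 3] EFGIMV: children EFGIV:{A}, M:{C} ∪→ {A,C}; cost 1
[col 4] EG: children E:{C}, G:{C} ∩→ {C}; cost 0
[col 4] IV: children I:{C}, V:{T} ∪→ {C,T}; cost 1
[col 4] EGIV: children EG:{C}, IV:{C,T} ∩→ {C}; cost 0
[col 4] EFGIV: children EGIV:{C}, F:{G} ∪→ {C,G}; cost 1
[col 4] EFGIMV: children EFGIV:{C,G}, M:{T} ∪→ {C,G,T}; cost 1
per-site changes: [1, 2, 3, 3, 3]; total = 12

C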